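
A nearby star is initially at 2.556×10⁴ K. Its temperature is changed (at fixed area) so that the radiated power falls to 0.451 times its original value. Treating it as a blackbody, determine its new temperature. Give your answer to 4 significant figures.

P ∝ T⁴, so T₂/T₁ = (P₂/P₁)^(1/4) = (0.451)^(1/4) = 0.819491.
T₂ = 2.556×10⁴ × 0.819491 = 2.095×10⁴ K.

T₂ ≈ 2.095×10⁴ K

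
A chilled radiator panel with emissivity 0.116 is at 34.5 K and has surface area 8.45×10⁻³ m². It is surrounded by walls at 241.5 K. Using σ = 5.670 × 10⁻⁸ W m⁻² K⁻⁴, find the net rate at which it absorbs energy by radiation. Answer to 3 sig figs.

Area A = 8.45×10⁻³ m².
Net radiated power P_net = εσA(T⁴ − T₀⁴) = 0.116×5.670×10⁻⁸×8.45×10⁻³×(34.5⁴ − 241.5⁴).
T⁴ − T₀⁴ = 1.41670×10⁶ − 3.40148×10⁹ = -3.40006×10⁹ K⁴, so P_net = -0.189 W — negative, meaning a net gain of 0.189 W.

Net gain ≈ 0.189 W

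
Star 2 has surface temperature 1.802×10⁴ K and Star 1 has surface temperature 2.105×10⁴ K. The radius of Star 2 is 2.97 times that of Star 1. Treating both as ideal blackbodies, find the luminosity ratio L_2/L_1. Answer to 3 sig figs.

L ∝ R²T⁴, so L_2/L_1 = (R_2/R_1)²(T_2/T_1)⁴ = (2.97)² × (1.802×10⁴/2.105×10⁴)⁴ = 8.8209 × 0.537045 = 4.74.

L_2/L_1 ≈ 4.74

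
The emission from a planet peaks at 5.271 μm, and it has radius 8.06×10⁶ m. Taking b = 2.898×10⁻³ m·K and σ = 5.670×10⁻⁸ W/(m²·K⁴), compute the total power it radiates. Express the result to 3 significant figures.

Wien's law: T = b/λ_max = 2.898×10⁻³/5.271×10⁻⁶ = 549.801 K.
Surface area A = 4πR² = 4π(8.06×10⁶ m)² = 8.16357×10¹⁴ m².
Then P = σAT⁴ = 5.670×10⁻⁸×8.16357×10¹⁴×(549.801)⁴ = 4.23×10¹⁸ W.

P ≈ 4.23×10¹⁸ W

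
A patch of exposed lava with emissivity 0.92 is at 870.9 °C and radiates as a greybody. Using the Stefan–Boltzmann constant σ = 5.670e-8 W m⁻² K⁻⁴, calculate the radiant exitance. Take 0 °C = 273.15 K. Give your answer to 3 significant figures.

T = 870.9 °C + 273.15 = 1144.05 K.
Stefan–Boltzmann: I = εσT⁴ = 0.92 × 5.670×10⁻⁸ × (1144.05)⁴ = 8.94×10⁴ W/m².

I ≈ 8.94×10⁴ W/m²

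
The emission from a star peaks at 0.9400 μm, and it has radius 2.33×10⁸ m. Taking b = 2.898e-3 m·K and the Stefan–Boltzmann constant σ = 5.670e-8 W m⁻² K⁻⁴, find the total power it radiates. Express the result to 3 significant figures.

Wien's law: T = b/λ_max = 2.898×10⁻³/9.400×10⁻⁷ = 3082.98 K.
Surface area A = 4πR² = 4π(2.33×10⁸ m)² = 6.82216×10¹⁷ m².
Then P = σAT⁴ = 5.670×10⁻⁸×6.82216×10¹⁷×(3082.98)⁴ = 3.49×10²⁴ W.

P ≈ 3.49×10²⁴ W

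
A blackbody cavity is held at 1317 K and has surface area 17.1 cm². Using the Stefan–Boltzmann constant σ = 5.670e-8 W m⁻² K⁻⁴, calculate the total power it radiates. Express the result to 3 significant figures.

P ≈ 292 W

Area A = 17.1 cm² = 1.71×10⁻³ m².
P = σAT⁴ = 5.670×10⁻⁸ × 1.71×10⁻³ × (1317)⁴ = 292 W.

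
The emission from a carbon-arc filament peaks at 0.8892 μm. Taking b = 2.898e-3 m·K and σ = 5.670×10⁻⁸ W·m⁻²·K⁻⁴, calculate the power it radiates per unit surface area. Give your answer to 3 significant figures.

Wien's law: T = b/λ_max = 2.898×10⁻³/8.892×10⁻⁷ = 3259.11 K.
Then I = σT⁴ = 5.670×10⁻⁸×(3259.11)⁴ = 6.40×10⁶ W/m².

I ≈ 6.40×10⁶ W/m²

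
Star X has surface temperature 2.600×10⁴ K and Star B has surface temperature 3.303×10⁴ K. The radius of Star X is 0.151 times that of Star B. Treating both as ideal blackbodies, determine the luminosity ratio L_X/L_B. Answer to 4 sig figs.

L ∝ R²T⁴, so L_X/L_B = (R_X/R_B)²(T_X/T_B)⁴ = (0.151)² × (2.600×10⁴/3.303×10⁴)⁴ = 0.022801 × 0.383936 = 8.754×10⁻³.

L_X/L_B ≈ 8.754×10⁻³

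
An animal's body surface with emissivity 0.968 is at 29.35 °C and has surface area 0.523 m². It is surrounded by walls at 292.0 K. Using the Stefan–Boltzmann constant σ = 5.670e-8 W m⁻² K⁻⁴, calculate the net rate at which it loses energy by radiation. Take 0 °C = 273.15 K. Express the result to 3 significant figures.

Net loss ≈ 31.7 W

T = 29.35 °C + 273.15 = 302.50 K.
Area A = 0.523 m².
Net radiated power P_net = εσA(T⁴ − T₀⁴) = 0.968×5.670×10⁻⁸×0.523×(302.50⁴ − 292.0⁴).
T⁴ − T₀⁴ = 8.37339×10⁹ − 7.26995×10⁹ = 1.10344×10⁹ K⁴, so P_net = 31.7 W.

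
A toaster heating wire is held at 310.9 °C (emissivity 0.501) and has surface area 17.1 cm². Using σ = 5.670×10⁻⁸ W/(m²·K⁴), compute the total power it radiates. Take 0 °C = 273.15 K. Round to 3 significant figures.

P ≈ 5.65 W

T = 310.9 °C + 273.15 = 584.05 K.
Area A = 17.1 cm² = 1.71×10⁻³ m².
P = εσAT⁴ = 0.501 × 5.670×10⁻⁸ × 1.71×10⁻³ × (584.05)⁴ = 5.65 W.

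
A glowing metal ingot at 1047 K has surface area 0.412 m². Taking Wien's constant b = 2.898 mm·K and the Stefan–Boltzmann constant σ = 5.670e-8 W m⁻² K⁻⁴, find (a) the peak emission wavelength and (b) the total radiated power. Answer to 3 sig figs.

λ_max ≈ 2.77×10³ nm; P ≈ 2.81×10⁴ W

(a) λ_max = b/T = 2.898×10⁻³/1047 = 2.768×10⁻⁶ m = 2.77×10³ nm.
Area A = 0.412 m².
(b) P = σAT⁴ = 5.670×10⁻⁸×0.412×(1047)⁴ = 2.81×10⁴ W.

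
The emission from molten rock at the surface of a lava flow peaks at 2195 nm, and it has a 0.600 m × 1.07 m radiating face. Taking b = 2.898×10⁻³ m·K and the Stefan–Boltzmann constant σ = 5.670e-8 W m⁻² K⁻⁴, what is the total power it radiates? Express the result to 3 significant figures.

P ≈ 1.11×10⁵ W

Wien's law: T = b/λ_max = 2.898×10⁻³/2.195×10⁻⁶ = 1320.27 K.
Area A = 0.600 × 1.07 = 0.642 m².
Then P = σAT⁴ = 5.670×10⁻⁸×0.642×(1320.27)⁴ = 1.11×10⁵ W.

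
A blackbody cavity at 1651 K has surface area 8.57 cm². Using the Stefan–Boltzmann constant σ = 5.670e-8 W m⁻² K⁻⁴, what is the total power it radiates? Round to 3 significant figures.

Area A = 8.57 cm² = 8.57×10⁻⁴ m².
P = σAT⁴ = 5.670×10⁻⁸ × 8.57×10⁻⁴ × (1651)⁴ = 361 W.

P ≈ 361 W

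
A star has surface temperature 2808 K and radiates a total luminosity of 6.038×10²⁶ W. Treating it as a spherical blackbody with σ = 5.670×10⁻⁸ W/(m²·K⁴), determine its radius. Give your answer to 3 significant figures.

L = 4πR²σT⁴ ⇒ R = √(L/(4πσT⁴)).
σT⁴ = 3.52510×10⁶ W/m², so R = √(6.038×10²⁶/(4π×3.52510×10⁶)) = 3.69×10⁹ m.

R ≈ 3.69×10⁹ m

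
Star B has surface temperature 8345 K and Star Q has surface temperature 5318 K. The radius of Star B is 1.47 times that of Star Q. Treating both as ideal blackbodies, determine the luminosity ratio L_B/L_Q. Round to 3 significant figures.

L ∝ R²T⁴, so L_B/L_Q = (R_B/R_Q)²(T_B/T_Q)⁴ = (1.47)² × (8345/5318)⁴ = 2.1609 × 6.06334 = 13.1.

L_B/L_Q ≈ 13.1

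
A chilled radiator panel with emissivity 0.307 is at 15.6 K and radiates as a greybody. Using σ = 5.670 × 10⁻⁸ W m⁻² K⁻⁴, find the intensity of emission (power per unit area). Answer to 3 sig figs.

Stefan–Boltzmann: I = εσT⁴ = 0.307 × 5.670×10⁻⁸ × (15.6)⁴ = 1.03×10⁻³ W/m².

I ≈ 1.03×10⁻³ W/m²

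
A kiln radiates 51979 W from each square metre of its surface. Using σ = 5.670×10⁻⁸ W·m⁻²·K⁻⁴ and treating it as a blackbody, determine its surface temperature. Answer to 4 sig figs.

T ≈ 978.5 K

I = σT⁴, so T = (I/σ)^(1/4) = (51979/(5.670×10⁻⁸))^(1/4) = 978.5 K.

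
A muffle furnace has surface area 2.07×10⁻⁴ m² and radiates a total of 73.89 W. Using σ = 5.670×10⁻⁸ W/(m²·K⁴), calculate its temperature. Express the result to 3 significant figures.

Area A = 2.07×10⁻⁴ m².
P = σAT⁴ ⇒ T = (P/(σA))^(1/4) = (73.89/(5.670×10⁻⁸×2.07×10⁻⁴))^(1/4) = 1.58×10³ K.

T ≈ 1.58×10³ K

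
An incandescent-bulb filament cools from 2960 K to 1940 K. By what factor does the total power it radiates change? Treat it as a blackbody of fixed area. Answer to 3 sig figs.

P ∝ T⁴, so P₂/P₁ = (T₂/T₁)⁴ = (1940/2960)⁴ = (0.655405)⁴ = 0.185.

P₂/P₁ ≈ 0.185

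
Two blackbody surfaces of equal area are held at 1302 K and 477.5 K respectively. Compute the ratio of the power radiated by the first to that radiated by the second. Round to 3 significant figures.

P₁/P₂ ≈ 55.3

With equal areas, P₁/P₂ = (T₁/T₂)⁴ = (1302/477.5)⁴ = 55.3.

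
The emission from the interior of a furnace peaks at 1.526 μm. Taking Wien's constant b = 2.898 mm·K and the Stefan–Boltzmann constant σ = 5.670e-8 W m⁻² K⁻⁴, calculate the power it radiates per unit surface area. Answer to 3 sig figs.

Wien's law: T = b/λ_max = 2.898×10⁻³/1.526×10⁻⁶ = 1899.08 K.
Then I = σT⁴ = 5.670×10⁻⁸×(1899.08)⁴ = 7.37×10⁵ W/m².

I ≈ 7.37×10⁵ W/m²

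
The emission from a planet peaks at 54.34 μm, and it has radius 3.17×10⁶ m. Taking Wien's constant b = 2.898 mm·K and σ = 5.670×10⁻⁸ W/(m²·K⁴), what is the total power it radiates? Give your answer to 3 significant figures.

Wien's law: T = b/λ_max = 2.898×10⁻³/5.434×10⁻⁵ = 53.3309 K.
Surface area A = 4πR² = 4π(3.17×10⁶ m)² = 1.26278×10¹⁴ m².
Then P = σAT⁴ = 5.670×10⁻⁸×1.26278×10¹⁴×(53.3309)⁴ = 5.79×10¹³ W.

P ≈ 5.79×10¹³ W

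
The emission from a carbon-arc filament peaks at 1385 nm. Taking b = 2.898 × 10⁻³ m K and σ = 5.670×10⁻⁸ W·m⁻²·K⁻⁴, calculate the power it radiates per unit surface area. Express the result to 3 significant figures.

Wien's law: T = b/λ_max = 2.898×10⁻³/1.385×10⁻⁶ = 2092.42 K.
Then I = σT⁴ = 5.670×10⁻⁸×(2092.42)⁴ = 1.09×10⁶ W/m².

I ≈ 1.09×10⁶ W/m²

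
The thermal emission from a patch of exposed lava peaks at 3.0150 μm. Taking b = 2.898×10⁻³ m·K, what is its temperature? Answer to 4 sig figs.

Wien's law gives T = b/λ_max = (2.898×10⁻³ m·K)/(3.0150×10⁻⁶ m) = 961.2 K.

T ≈ 961.2 K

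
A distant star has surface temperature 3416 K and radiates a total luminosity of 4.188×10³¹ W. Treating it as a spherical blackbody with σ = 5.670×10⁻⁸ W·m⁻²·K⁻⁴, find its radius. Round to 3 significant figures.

L = 4πR²σT⁴ ⇒ R = √(L/(4πσT⁴)).
σT⁴ = 7.72066×10⁶ W/m², so R = √(4.188×10³¹/(4π×7.72066×10⁶)) = 6.57×10¹¹ m.

R ≈ 6.57×10¹¹ m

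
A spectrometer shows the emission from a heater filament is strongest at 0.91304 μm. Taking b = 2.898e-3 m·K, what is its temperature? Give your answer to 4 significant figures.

T ≈ 3174 K

Wien's law gives T = b/λ_max = (2.898×10⁻³ m·K)/(9.1304×10⁻⁷ m) = 3174 K.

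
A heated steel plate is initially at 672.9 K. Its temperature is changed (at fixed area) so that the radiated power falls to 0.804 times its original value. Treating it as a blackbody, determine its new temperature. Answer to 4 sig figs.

T₂ ≈ 637.2 K

P ∝ T⁴, so T₂/T₁ = (P₂/P₁)^(1/4) = (0.804)^(1/4) = 0.946922.
T₂ = 672.9 × 0.946922 = 637.2 K.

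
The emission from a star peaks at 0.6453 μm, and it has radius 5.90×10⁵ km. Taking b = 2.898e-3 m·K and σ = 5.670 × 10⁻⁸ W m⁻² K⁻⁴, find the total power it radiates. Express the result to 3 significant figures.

P ≈ 1.01×10²⁶ W

Wien's law: T = b/λ_max = 2.898×10⁻³/6.453×10⁻⁷ = 4490.93 K.
Surface area A = 4πR² = 4π(5.90×10⁸ m)² = 4.37435×10¹⁸ m².
Then P = σAT⁴ = 5.670×10⁻⁸×4.37435×10¹⁸×(4490.93)⁴ = 1.01×10²⁶ W.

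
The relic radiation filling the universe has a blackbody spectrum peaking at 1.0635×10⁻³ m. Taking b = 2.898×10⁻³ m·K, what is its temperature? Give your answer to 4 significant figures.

Wien's law gives T = b/λ_max = (2.898×10⁻³ m·K)/(1.0635×10⁻³ m) = 2.725 K.

T ≈ 2.725 K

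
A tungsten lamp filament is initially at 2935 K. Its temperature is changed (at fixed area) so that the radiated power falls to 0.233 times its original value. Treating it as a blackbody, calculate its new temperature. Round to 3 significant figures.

P ∝ T⁴, so T₂/T₁ = (P₂/P₁)^(1/4) = (0.233)^(1/4) = 0.694767.
T₂ = 2935 × 0.694767 = 2.04×10³ K.

T₂ ≈ 2.04×10³ K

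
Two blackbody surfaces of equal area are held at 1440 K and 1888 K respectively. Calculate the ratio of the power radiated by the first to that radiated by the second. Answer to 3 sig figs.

P₁/P₂ ≈ 0.338

With equal areas, P₁/P₂ = (T₁/T₂)⁴ = (1440/1888)⁴ = 0.338.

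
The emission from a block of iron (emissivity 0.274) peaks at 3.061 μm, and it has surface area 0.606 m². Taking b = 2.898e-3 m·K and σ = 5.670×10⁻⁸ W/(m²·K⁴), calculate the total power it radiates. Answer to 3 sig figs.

P ≈ 7.56×10³ W

Wien's law: T = b/λ_max = 2.898×10⁻³/3.061×10⁻⁶ = 946.749 K.
Area A = 0.606 m².
Then P = εσAT⁴ = 0.274×5.670×10⁻⁸×0.606×(946.749)⁴ = 7.56×10³ W.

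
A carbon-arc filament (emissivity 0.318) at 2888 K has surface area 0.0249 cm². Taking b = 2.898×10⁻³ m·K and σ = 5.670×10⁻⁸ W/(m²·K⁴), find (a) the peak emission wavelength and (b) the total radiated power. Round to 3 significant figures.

λ_max ≈ 1.00×10³ nm; P ≈ 3.12 W

(a) λ_max = b/T = 2.898×10⁻³/2888 = 1.003×10⁻⁶ m = 1.00×10³ nm.
Area A = 0.0249 cm² = 2.49×10⁻⁶ m².
(b) P = εσAT⁴ = 0.318×5.670×10⁻⁸×2.49×10⁻⁶×(2888)⁴ = 3.12 W.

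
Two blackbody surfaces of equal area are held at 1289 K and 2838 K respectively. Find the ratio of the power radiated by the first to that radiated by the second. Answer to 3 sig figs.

With equal areas, P₁/P₂ = (T₁/T₂)⁴ = (1289/2838)⁴ = 0.0426.

P₁/P₂ ≈ 0.0426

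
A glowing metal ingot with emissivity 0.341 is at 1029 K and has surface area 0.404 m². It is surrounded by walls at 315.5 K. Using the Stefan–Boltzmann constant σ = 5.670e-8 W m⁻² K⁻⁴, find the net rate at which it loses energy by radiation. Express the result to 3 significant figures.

Net loss ≈ 8.68×10³ W

Area A = 0.404 m².
Net radiated power P_net = εσA(T⁴ − T₀⁴) = 0.341×5.670×10⁻⁸×0.404×(1029⁴ − 315.5⁴).
T⁴ − T₀⁴ = 1.12114×10¹² − 9.90826×10⁹ = 1.11123×10¹² K⁴, so P_net = 8.68×10³ W.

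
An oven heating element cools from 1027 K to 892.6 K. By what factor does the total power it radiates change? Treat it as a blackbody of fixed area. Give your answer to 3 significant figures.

P₂/P₁ ≈ 0.571

P ∝ T⁴, so P₂/P₁ = (T₂/T₁)⁴ = (892.6/1027)⁴ = (0.869133)⁴ = 0.571.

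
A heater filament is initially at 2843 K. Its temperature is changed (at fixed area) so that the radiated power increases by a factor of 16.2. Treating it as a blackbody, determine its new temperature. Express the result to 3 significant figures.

T₂ ≈ 5.70×10³ K

P ∝ T⁴, so T₂/T₁ = (P₂/P₁)^(1/4) = (16.2)^(1/4) = 2.00622.
T₂ = 2843 × 2.00622 = 5.70×10³ K.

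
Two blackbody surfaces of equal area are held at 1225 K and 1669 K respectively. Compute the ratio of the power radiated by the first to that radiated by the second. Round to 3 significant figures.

With equal areas, P₁/P₂ = (T₁/T₂)⁴ = (1225/1669)⁴ = 0.290.

P₁/P₂ ≈ 0.290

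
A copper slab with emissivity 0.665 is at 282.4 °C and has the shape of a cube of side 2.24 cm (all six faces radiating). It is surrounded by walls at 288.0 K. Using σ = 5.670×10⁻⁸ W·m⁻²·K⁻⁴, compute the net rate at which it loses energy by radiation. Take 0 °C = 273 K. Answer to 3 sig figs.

Net loss ≈ 10.0 W

T = 282.4 °C + 273 = 555.4 K.
Area A = 6s² = 6×(0.0224 m)² = 3.01056×10⁻³ m².
Net radiated power P_net = εσA(T⁴ − T₀⁴) = 0.665×5.670×10⁻⁸×3.01056×10⁻³×(555.4⁴ − 288.0⁴).
T⁴ − T₀⁴ = 9.51532×10¹⁰ − 6.87971×10⁹ = 8.82735×10¹⁰ K⁴, so P_net = 10.0 W.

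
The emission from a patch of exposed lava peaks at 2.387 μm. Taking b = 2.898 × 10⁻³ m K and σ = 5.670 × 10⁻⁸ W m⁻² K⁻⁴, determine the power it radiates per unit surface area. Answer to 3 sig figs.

I ≈ 1.23×10⁵ W/m²

Wien's law: T = b/λ_max = 2.898×10⁻³/2.387×10⁻⁶ = 1214.08 K.
Then I = σT⁴ = 5.670×10⁻⁸×(1214.08)⁴ = 1.23×10⁵ W/m².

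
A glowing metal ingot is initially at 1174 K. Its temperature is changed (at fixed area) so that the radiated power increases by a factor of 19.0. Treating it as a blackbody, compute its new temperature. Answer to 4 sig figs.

T₂ ≈ 2451 K

P ∝ T⁴, so T₂/T₁ = (P₂/P₁)^(1/4) = (19.0)^(1/4) = 2.08780.
T₂ = 1174 × 2.08780 = 2451 K.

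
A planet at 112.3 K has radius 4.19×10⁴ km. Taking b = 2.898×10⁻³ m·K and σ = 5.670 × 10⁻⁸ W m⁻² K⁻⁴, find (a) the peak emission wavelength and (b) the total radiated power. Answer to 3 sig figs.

(a) λ_max = b/T = 2.898×10⁻³/112.3 = 2.581×10⁻⁵ m = 25.8 μm.
Surface area A = 4πR² = 4π(4.19×10⁷ m)² = 2.20616×10¹⁶ m².
(b) P = σAT⁴ = 5.670×10⁻⁸×2.20616×10¹⁶×(112.3)⁴ = 1.99×10¹⁷ W.

λ_max ≈ 25.8 μm; P ≈ 1.99×10¹⁷ W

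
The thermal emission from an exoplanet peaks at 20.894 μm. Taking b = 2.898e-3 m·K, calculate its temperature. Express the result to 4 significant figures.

T ≈ 138.7 K

Wien's law gives T = b/λ_max = (2.898×10⁻³ m·K)/(2.0894×10⁻⁵ m) = 138.7 K.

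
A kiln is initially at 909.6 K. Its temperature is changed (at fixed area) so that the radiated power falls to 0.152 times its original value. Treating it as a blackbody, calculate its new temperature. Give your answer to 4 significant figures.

P ∝ T⁴, so T₂/T₁ = (P₂/P₁)^(1/4) = (0.152)^(1/4) = 0.624397.
T₂ = 909.6 × 0.624397 = 568.0 K.

T₂ ≈ 568.0 K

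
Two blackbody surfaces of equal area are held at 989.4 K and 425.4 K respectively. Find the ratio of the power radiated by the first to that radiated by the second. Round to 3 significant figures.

With equal areas, P₁/P₂ = (T₁/T₂)⁴ = (989.4/425.4)⁴ = 29.3.

P₁/P₂ ≈ 29.3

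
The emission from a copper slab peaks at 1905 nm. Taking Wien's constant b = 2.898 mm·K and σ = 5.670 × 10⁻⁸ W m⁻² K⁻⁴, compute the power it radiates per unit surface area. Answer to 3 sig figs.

Wien's law: T = b/λ_max = 2.898×10⁻³/1.905×10⁻⁶ = 1521.26 K.
Then I = σT⁴ = 5.670×10⁻⁸×(1521.26)⁴ = 3.04×10⁵ W/m².

I ≈ 3.04×10⁵ W/m²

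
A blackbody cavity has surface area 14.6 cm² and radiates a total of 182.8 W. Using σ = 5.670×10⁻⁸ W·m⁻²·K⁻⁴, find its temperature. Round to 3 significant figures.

Area A = 14.6 cm² = 1.46×10⁻³ m².
P = σAT⁴ ⇒ T = (P/(σA))^(1/4) = (182.8/(5.670×10⁻⁸×1.46×10⁻³))^(1/4) = 1.22×10³ K.

T ≈ 1.22×10³ K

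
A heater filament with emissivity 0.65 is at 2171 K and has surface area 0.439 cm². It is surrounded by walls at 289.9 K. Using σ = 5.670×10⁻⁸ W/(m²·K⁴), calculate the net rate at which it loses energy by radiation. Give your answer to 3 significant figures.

Area A = 0.439 cm² = 4.39×10⁻⁵ m².
Net radiated power P_net = εσA(T⁴ − T₀⁴) = 0.65×5.670×10⁻⁸×4.39×10⁻⁵×(2171⁴ − 289.9⁴).
T⁴ − T₀⁴ = 2.22146×10¹³ − 7.06306×10⁹ = 2.22075×10¹³ K⁴, so P_net = 35.9 W.

Net loss ≈ 35.9 W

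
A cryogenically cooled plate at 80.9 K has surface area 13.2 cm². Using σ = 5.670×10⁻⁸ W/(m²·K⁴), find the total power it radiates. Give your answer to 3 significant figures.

P ≈ 3.21×10⁻³ W

Area A = 13.2 cm² = 1.32×10⁻³ m².
P = σAT⁴ = 5.670×10⁻⁸ × 1.32×10⁻³ × (80.9)⁴ = 3.21×10⁻³ W.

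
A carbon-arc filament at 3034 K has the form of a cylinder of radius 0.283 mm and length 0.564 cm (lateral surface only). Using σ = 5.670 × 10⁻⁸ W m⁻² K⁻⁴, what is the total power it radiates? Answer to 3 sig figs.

P ≈ 48.2 W

Lateral area A = 2πrL = 2π×2.83×10⁻⁴×5.64×10⁻³ = 1.00287×10⁻⁵ m².
P = σAT⁴ = 5.670×10⁻⁸ × 1.00287×10⁻⁵ × (3034)⁴ = 48.2 W.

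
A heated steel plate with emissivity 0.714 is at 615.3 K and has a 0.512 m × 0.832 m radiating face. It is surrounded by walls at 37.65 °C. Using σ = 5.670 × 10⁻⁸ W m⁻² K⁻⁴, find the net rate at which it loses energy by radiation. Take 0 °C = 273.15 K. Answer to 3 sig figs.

Net loss ≈ 2.31×10³ W

Surroundings: T = 37.65 °C + 273.15 = 310.80 K.
Area A = 0.512 × 0.832 = 0.425984 m².
Net radiated power P_net = εσA(T⁴ − T₀⁴) = 0.714×5.670×10⁻⁸×0.425984×(615.3⁴ − 310.80⁴).
T⁴ − T₀⁴ = 1.43333×10¹¹ − 9.33091×10⁹ = 1.34002×10¹¹ K⁴, so P_net = 2.31×10³ W.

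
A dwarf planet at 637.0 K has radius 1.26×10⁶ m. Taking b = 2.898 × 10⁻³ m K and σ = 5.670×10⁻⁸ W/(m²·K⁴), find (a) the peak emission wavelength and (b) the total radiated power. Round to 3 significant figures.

λ_max ≈ 4.55 μm; P ≈ 1.86×10¹⁷ W

(a) λ_max = b/T = 2.898×10⁻³/637.0 = 4.549×10⁻⁶ m = 4.55 μm.
Surface area A = 4πR² = 4π(1.26×10⁶ m)² = 1.99504×10¹³ m².
(b) P = σAT⁴ = 5.670×10⁻⁸×1.99504×10¹³×(637.0)⁴ = 1.86×10¹⁷ W.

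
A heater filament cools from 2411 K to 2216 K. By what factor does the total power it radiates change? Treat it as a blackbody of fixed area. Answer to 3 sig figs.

P₂/P₁ ≈ 0.714

P ∝ T⁴, so P₂/P₁ = (T₂/T₁)⁴ = (2216/2411)⁴ = (0.919121)⁴ = 0.714.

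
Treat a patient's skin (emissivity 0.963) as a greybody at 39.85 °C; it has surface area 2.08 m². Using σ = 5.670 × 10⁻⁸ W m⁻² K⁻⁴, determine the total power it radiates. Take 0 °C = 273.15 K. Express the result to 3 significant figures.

P ≈ 1.09×10³ W

T = 39.85 °C + 273.15 = 313.00 K.
Area A = 2.08 m².
P = εσAT⁴ = 0.963 × 5.670×10⁻⁸ × 2.08 × (313.00)⁴ = 1.09×10³ W.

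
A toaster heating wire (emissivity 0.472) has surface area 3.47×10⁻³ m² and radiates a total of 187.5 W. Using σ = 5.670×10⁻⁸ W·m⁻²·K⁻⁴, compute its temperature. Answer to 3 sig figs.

Area A = 3.47×10⁻³ m².
P = εσAT⁴ ⇒ T = (P/(εσA))^(1/4) = (187.5/(0.472×5.670×10⁻⁸×3.47×10⁻³))^(1/4) = 1.19×10³ K.

T ≈ 1.19×10³ K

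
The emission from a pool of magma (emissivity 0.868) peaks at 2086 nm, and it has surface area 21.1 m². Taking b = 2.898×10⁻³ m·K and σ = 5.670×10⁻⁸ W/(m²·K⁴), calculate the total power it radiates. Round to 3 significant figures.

P ≈ 3.87×10⁶ W

Wien's law: T = b/λ_max = 2.898×10⁻³/2.086×10⁻⁶ = 1389.26 K.
Area A = 21.1 m².
Then P = εσAT⁴ = 0.868×5.670×10⁻⁸×21.1×(1389.26)⁴ = 3.87×10⁶ W.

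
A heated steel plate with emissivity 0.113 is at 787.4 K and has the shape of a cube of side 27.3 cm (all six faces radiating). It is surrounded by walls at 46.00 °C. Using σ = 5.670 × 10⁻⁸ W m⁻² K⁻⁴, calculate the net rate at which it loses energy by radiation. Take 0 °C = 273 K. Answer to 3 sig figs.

Net loss ≈ 1.07×10³ W

Surroundings: T = 46.00 °C + 273 = 319.00 K.
Area A = 6s² = 6×(0.273 m)² = 0.447174 m².
Net radiated power P_net = εσA(T⁴ − T₀⁴) = 0.113×5.670×10⁻⁸×0.447174×(787.4⁴ − 319.00⁴).
T⁴ − T₀⁴ = 3.84398×10¹¹ − 1.03553×10¹⁰ = 3.74043×10¹¹ K⁴, so P_net = 1.07×10³ W.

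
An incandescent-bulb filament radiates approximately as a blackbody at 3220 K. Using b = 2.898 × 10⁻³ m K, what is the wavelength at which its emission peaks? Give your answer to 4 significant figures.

Wien's displacement law: λ_max = b/T = (2.898×10⁻³ m·K)/(3220 K) = 9.0000×10⁻⁷ m.
That is 0.9000 μm, in the infrared range.

λ_max ≈ 0.9000 μm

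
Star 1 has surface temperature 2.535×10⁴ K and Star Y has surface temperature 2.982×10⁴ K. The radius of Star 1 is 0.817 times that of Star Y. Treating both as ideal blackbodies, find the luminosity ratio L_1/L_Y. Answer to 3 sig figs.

L_1/L_Y ≈ 0.349

L ∝ R²T⁴, so L_1/L_Y = (R_1/R_Y)²(T_1/T_Y)⁴ = (0.817)² × (2.535×10⁴/2.982×10⁴)⁴ = 0.667489 × 0.522253 = 0.349.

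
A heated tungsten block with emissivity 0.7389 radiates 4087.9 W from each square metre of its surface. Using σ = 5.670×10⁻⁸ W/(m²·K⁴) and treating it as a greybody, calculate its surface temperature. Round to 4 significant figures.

I = εσT⁴, so T = (I/εσ)^(1/4) = (4087.9/(0.7389×5.670×10⁻⁸))^(1/4) = 558.9 K.

T ≈ 558.9 K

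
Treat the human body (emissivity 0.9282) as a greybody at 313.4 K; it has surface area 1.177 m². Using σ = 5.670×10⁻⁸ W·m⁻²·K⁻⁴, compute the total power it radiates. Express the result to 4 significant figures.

Area A = 1.177 m².
P = εσAT⁴ = 0.9282 × 5.670×10⁻⁸ × 1.177 × (313.4)⁴ = 597.6 W.

P ≈ 597.6 W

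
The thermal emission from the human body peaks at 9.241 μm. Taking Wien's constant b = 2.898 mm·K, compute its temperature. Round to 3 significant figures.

T ≈ 314 K

Wien's law gives T = b/λ_max = (2.898×10⁻³ m·K)/(9.241×10⁻⁶ m) = 314 K.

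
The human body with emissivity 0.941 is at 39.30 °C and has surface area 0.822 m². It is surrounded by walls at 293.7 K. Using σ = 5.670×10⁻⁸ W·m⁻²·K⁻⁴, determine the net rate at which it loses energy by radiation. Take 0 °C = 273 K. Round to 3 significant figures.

T = 39.30 °C + 273 = 312.30 K.
Area A = 0.822 m².
Net radiated power P_net = εσA(T⁴ − T₀⁴) = 0.941×5.670×10⁻⁸×0.822×(312.30⁴ − 293.7⁴).
T⁴ − T₀⁴ = 9.51235×10⁹ − 7.44073×10⁹ = 2.07162×10⁹ K⁴, so P_net = 90.9 W.

Net loss ≈ 90.9 W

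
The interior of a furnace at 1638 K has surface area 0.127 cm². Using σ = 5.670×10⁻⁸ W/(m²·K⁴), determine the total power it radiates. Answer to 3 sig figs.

Area A = 0.127 cm² = 1.27×10⁻⁵ m².
P = σAT⁴ = 5.670×10⁻⁸ × 1.27×10⁻⁵ × (1638)⁴ = 5.18 W.

P ≈ 5.18 W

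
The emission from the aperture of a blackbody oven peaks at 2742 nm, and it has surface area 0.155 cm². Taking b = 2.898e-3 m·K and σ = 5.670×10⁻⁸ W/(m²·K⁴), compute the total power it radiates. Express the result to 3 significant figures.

P ≈ 1.10 W

Wien's law: T = b/λ_max = 2.898×10⁻³/2.742×10⁻⁶ = 1056.89 K.
Area A = 0.155 cm² = 1.55×10⁻⁵ m².
Then P = σAT⁴ = 5.670×10⁻⁸×1.55×10⁻⁵×(1056.89)⁴ = 1.10 W.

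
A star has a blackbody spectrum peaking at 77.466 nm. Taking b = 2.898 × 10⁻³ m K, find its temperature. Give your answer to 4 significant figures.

Wien's law gives T = b/λ_max = (2.898×10⁻³ m·K)/(7.7466×10⁻⁸ m) = 3.741×10⁴ K.

T ≈ 3.741×10⁴ K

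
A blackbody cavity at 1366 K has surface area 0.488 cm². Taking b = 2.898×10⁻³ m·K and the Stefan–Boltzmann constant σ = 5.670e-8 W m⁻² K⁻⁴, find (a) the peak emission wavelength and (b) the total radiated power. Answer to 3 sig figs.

λ_max ≈ 2.12 μm; P ≈ 9.63 W

(a) λ_max = b/T = 2.898×10⁻³/1366 = 2.122×10⁻⁶ m = 2.12 μm.
Area A = 0.488 cm² = 4.88×10⁻⁵ m².
(b) P = σAT⁴ = 5.670×10⁻⁸×4.88×10⁻⁵×(1366)⁴ = 9.63 W.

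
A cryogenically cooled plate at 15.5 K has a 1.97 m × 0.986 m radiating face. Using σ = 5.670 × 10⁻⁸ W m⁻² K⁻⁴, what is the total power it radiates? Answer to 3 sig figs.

Area A = 1.97 × 0.986 = 1.94242 m².
P = σAT⁴ = 5.670×10⁻⁸ × 1.94242 × (15.5)⁴ = 6.36×10⁻³ W.

P ≈ 6.36×10⁻³ W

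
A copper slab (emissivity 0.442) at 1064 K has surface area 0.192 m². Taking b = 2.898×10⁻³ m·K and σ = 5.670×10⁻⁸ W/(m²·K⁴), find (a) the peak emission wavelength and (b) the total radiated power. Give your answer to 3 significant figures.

(a) λ_max = b/T = 2.898×10⁻³/1064 = 2.724×10⁻⁶ m = 2.72×10³ nm.
Area A = 0.192 m².
(b) P = εσAT⁴ = 0.442×5.670×10⁻⁸×0.192×(1064)⁴ = 6.17×10³ W.

λ_max ≈ 2.72×10³ nm; P ≈ 6.17×10³ W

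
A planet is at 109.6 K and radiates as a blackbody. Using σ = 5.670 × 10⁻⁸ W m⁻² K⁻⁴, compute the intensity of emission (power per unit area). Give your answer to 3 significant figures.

I ≈ 8.18 W/m²

Stefan–Boltzmann: I = σT⁴ = 5.670×10⁻⁸ × (109.6)⁴ = 8.18 W/m².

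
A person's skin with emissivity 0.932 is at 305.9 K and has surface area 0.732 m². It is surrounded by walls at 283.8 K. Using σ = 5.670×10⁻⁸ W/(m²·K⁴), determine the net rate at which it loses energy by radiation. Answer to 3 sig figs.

Net loss ≈ 87.8 W

Area A = 0.732 m².
Net radiated power P_net = εσA(T⁴ − T₀⁴) = 0.932×5.670×10⁻⁸×0.732×(305.9⁴ − 283.8⁴).
T⁴ − T₀⁴ = 8.75625×10⁹ − 6.48708×10⁹ = 2.26917×10⁹ K⁴, so P_net = 87.8 W.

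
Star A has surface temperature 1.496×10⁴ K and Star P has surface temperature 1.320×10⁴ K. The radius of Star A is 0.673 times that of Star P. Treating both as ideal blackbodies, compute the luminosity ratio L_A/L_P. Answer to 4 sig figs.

L ∝ R²T⁴, so L_A/L_P = (R_A/R_P)²(T_A/T_P)⁴ = (0.673)² × (1.496×10⁴/1.320×10⁴)⁴ = 0.452929 × 1.64980 = 0.7472.

L_A/L_P ≈ 0.7472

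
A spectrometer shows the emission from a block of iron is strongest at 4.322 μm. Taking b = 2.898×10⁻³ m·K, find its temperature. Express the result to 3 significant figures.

T ≈ 671 K

Wien's law gives T = b/λ_max = (2.898×10⁻³ m·K)/(4.322×10⁻⁶ m) = 671 K.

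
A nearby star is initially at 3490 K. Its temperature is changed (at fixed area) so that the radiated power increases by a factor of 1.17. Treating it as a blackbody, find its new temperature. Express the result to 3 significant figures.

T₂ ≈ 3.63×10³ K

P ∝ T⁴, so T₂/T₁ = (P₂/P₁)^(1/4) = (1.17)^(1/4) = 1.04003.
T₂ = 3490 × 1.04003 = 3.63×10³ K.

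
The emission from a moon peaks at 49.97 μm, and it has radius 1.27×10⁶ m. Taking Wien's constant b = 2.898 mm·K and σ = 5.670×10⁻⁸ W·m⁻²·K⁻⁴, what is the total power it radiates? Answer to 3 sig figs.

Wien's law: T = b/λ_max = 2.898×10⁻³/4.997×10⁻⁵ = 57.9948 K.
Surface area A = 4πR² = 4π(1.27×10⁶ m)² = 2.02683×10¹³ m².
Then P = σAT⁴ = 5.670×10⁻⁸×2.02683×10¹³×(57.9948)⁴ = 1.30×10¹³ W.

P ≈ 1.30×10¹³ W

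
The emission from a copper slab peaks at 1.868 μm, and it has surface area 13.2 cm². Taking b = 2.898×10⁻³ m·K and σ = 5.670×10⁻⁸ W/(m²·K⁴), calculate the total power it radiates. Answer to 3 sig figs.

Wien's law: T = b/λ_max = 2.898×10⁻³/1.868×10⁻⁶ = 1551.39 K.
Area A = 13.2 cm² = 1.32×10⁻³ m².
Then P = σAT⁴ = 5.670×10⁻⁸×1.32×10⁻³×(1551.39)⁴ = 434 W.

P ≈ 434 W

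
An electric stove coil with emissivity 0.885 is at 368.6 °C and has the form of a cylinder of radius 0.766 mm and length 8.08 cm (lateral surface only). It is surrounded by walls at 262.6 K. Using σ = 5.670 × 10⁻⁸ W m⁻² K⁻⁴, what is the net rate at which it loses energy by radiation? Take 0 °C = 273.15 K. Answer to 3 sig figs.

T = 368.6 °C + 273.15 = 641.75 K.
Lateral area A = 2πrL = 2π×7.66×10⁻⁴×0.0808 = 3.88884×10⁻⁴ m².
Net radiated power P_net = εσA(T⁴ − T₀⁴) = 0.885×5.670×10⁻⁸×3.88884×10⁻⁴×(641.75⁴ − 262.6⁴).
T⁴ − T₀⁴ = 1.69615×10¹¹ − 4.75531×10⁹ = 1.64860×10¹¹ K⁴, so P_net = 3.22 W.

Net loss ≈ 3.22 W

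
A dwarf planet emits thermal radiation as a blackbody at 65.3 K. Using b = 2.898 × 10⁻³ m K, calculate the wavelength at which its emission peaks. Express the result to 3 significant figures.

λ_max ≈ 44.4 μm

Wien's displacement law: λ_max = b/T = (2.898×10⁻³ m·K)/(65.3 K) = 4.438×10⁻⁵ m.
That is 44.4 μm, in the infrared range.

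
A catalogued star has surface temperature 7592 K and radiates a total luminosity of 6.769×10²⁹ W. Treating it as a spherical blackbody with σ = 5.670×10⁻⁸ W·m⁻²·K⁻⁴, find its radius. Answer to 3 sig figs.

L = 4πR²σT⁴ ⇒ R = √(L/(4πσT⁴)).
σT⁴ = 1.88368×10⁸ W/m², so R = √(6.769×10²⁹/(4π×1.88368×10⁸)) = 1.69×10¹⁰ m.

R ≈ 1.69×10¹⁰ m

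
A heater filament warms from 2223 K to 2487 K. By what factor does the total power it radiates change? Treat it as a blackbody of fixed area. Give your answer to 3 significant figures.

P₂/P₁ ≈ 1.57

P ∝ T⁴, so P₂/P₁ = (T₂/T₁)⁴ = (2487/2223)⁴ = (1.11876)⁴ = 1.57.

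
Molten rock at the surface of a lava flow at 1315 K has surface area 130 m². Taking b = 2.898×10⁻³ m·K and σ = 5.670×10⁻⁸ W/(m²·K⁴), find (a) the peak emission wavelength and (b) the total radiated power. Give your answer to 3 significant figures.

λ_max ≈ 2.20 μm; P ≈ 2.20×10⁷ W

(a) λ_max = b/T = 2.898×10⁻³/1315 = 2.204×10⁻⁶ m = 2.20 μm.
Area A = 130 m².
(b) P = σAT⁴ = 5.670×10⁻⁸×130×(1315)⁴ = 2.20×10⁷ W.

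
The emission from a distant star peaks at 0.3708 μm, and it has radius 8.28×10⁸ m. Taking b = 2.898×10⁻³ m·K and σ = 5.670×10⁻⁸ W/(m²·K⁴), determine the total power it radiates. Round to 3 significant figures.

P ≈ 1.82×10²⁷ W

Wien's law: T = b/λ_max = 2.898×10⁻³/3.708×10⁻⁷ = 7815.53 K.
Surface area A = 4πR² = 4π(8.28×10⁸ m)² = 8.61530×10¹⁸ m².
Then P = σAT⁴ = 5.670×10⁻⁸×8.61530×10¹⁸×(7815.53)⁴ = 1.82×10²⁷ W.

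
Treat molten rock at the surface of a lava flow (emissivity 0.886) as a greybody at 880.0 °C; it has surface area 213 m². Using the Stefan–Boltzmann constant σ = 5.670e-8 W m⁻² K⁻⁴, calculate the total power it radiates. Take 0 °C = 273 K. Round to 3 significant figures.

P ≈ 1.89×10⁷ W

T = 880.0 °C + 273 = 1153.0 K.
Area A = 213 m².
P = εσAT⁴ = 0.886 × 5.670×10⁻⁸ × 213 × (1153.0)⁴ = 1.89×10⁷ W.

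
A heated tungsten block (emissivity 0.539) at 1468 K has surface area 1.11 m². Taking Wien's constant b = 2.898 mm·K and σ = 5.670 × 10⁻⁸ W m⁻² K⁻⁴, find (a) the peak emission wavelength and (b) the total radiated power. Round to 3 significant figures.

λ_max ≈ 1.97 μm; P ≈ 1.58×10⁵ W

(a) λ_max = b/T = 2.898×10⁻³/1468 = 1.974×10⁻⁶ m = 1.97 μm.
Area A = 1.11 m².
(b) P = εσAT⁴ = 0.539×5.670×10⁻⁸×1.11×(1468)⁴ = 1.58×10⁵ W.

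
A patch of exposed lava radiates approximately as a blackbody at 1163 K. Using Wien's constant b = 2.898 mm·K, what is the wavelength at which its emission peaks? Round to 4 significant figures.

λ_max ≈ 2.492 μm

Wien's displacement law: λ_max = b/T = (2.898×10⁻³ m·K)/(1163 K) = 2.4918×10⁻⁶ m.
That is 2.492 μm, in the infrared range.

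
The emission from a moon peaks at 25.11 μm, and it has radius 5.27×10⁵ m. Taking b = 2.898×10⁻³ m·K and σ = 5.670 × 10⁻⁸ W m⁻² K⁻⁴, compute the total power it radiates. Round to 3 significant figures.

Wien's law: T = b/λ_max = 2.898×10⁻³/2.511×10⁻⁵ = 115.412 K.
Surface area A = 4πR² = 4π(5.27×10⁵ m)² = 3.49005×10¹² m².
Then P = σAT⁴ = 5.670×10⁻⁸×3.49005×10¹²×(115.412)⁴ = 3.51×10¹³ W.

P ≈ 3.51×10¹³ W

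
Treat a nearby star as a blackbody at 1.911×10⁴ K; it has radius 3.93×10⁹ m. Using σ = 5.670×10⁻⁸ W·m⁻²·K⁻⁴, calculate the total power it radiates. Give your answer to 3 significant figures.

P ≈ 1.47×10³⁰ W

Surface area A = 4πR² = 4π(3.93×10⁹ m)² = 1.94086×10²⁰ m².
P = σAT⁴ = 5.670×10⁻⁸ × 1.94086×10²⁰ × (1.911×10⁴)⁴ = 1.47×10³⁰ W.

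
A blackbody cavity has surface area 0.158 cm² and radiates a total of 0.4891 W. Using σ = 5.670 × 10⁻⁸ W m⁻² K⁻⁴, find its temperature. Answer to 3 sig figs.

Area A = 0.158 cm² = 1.58×10⁻⁵ m².
P = σAT⁴ ⇒ T = (P/(σA))^(1/4) = (0.4891/(5.670×10⁻⁸×1.58×10⁻⁵))^(1/4) = 860 K.

T ≈ 860 K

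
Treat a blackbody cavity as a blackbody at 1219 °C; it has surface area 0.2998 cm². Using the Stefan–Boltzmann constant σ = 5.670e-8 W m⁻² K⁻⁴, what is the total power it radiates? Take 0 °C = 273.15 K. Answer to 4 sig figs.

T = 1219 °C + 273.15 = 1492.15 K.
Area A = 0.2998 cm² = 2.998×10⁻⁵ m².
P = σAT⁴ = 5.670×10⁻⁸ × 2.998×10⁻⁵ × (1492.15)⁴ = 8.427 W.

P ≈ 8.427 W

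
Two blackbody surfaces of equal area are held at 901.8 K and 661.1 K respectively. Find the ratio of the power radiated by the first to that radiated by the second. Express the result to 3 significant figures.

P₁/P₂ ≈ 3.46

With equal areas, P₁/P₂ = (T₁/T₂)⁴ = (901.8/661.1)⁴ = 3.46.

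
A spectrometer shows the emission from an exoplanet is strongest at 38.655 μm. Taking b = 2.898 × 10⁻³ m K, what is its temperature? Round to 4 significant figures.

Wien's law gives T = b/λ_max = (2.898×10⁻³ m·K)/(3.8655×10⁻⁵ m) = 74.97 K.

T ≈ 74.97 K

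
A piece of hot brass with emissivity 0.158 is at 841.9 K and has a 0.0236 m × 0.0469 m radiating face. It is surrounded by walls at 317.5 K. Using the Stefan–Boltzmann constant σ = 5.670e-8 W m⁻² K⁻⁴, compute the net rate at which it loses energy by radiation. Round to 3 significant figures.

Area A = 0.0236 × 0.0469 = 1.10684×10⁻³ m².
Net radiated power P_net = εσA(T⁴ − T₀⁴) = 0.158×5.670×10⁻⁸×1.10684×10⁻³×(841.9⁴ − 317.5⁴).
T⁴ − T₀⁴ = 5.02391×10¹¹ − 1.01619×10¹⁰ = 4.92229×10¹¹ K⁴, so P_net = 4.88 W.

Net loss ≈ 4.88 W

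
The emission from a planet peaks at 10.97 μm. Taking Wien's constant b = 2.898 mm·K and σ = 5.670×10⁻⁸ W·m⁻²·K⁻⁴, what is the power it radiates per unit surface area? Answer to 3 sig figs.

Wien's law: T = b/λ_max = 2.898×10⁻³/1.097×10⁻⁵ = 264.175 K.
Then I = σT⁴ = 5.670×10⁻⁸×(264.175)⁴ = 276 W/m².

I ≈ 276 W/m²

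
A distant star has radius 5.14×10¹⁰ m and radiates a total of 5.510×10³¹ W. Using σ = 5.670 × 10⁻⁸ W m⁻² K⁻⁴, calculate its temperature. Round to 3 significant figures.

T ≈ 1.31×10⁴ K

Surface area A = 4πR² = 4π(5.14×10¹⁰ m)² = 3.31998×10²² m².
P = σAT⁴ ⇒ T = (P/(σA))^(1/4) = (5.510×10³¹/(5.670×10⁻⁸×3.31998×10²²))^(1/4) = 1.31×10⁴ K.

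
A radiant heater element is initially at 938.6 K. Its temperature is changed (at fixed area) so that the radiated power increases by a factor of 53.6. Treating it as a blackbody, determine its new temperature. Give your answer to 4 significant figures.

P ∝ T⁴, so T₂/T₁ = (P₂/P₁)^(1/4) = (53.6)^(1/4) = 2.70577.
T₂ = 938.6 × 2.70577 = 2540 K.

T₂ ≈ 2540 K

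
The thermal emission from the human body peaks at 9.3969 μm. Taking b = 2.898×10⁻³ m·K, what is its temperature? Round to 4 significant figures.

T ≈ 308.4 K

Wien's law gives T = b/λ_max = (2.898×10⁻³ m·K)/(9.3969×10⁻⁶ m) = 308.4 K.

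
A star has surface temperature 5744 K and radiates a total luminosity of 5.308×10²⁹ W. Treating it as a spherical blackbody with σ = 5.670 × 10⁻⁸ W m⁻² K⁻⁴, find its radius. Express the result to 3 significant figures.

R ≈ 2.62×10¹⁰ m

L = 4πR²σT⁴ ⇒ R = √(L/(4πσT⁴)).
σT⁴ = 6.17221×10⁷ W/m², so R = √(5.308×10²⁹/(4π×6.17221×10⁷)) = 2.62×10¹⁰ m.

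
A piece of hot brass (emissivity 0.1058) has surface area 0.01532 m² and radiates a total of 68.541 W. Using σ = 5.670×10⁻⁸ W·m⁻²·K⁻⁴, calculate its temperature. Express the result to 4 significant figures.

Area A = 0.01532 m².
P = εσAT⁴ ⇒ T = (P/(εσA))^(1/4) = (68.541/(0.1058×5.670×10⁻⁸×0.01532))^(1/4) = 929.3 K.

T ≈ 929.3 K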